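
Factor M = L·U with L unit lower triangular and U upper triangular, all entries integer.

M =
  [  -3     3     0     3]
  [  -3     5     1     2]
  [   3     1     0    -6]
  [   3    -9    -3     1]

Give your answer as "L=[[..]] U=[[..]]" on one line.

L=[[1,0,0,0],[1,1,0,0],[-1,2,1,0],[-1,-3,0,1]] U=[[-3,3,0,3],[0,2,1,-1],[0,0,-2,-1],[0,0,0,1]]

  r1 -= 1·r0 → [0,2,1,-1]
  r2 -= -1·r0 → [0,4,0,-3]
  r3 -= -1·r0 → [0,-6,-3,4]
  r2 -= 2·r1 → [0,0,-2,-1]
  r3 -= -3·r1 → [0,0,0,1]
  r3 -= 0·r2 → [0,0,0,1]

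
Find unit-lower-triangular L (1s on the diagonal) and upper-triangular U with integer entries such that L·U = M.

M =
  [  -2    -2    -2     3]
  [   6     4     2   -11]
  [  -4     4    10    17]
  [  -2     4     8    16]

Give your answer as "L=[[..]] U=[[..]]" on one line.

L=[[1,0,0,0],[-3,1,0,0],[2,-4,1,0],[1,-3,1,1]] U=[[-2,-2,-2,3],[0,-2,-4,-2],[0,0,-2,3],[0,0,0,4]]

  R1 -= -3·R0 → [0,-2,-4,-2]
  R2 -= 2·R0 → [0,8,14,11]
  R3 -= 1·R0 → [0,6,10,13]
  R2 -= -4·R1 → [0,0,-2,3]
  R3 -= -3·R1 → [0,0,-2,7]
  R3 -= 1·R2 → [0,0,0,4]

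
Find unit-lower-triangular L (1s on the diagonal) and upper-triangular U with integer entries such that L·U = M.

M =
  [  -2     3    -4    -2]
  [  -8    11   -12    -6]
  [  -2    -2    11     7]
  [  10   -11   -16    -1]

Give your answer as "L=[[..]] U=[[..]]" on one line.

  R1 -= 4·R0 → [0,-1,4,2]
  R2 -= 1·R0 → [0,-5,15,9]
  R3 -= -5·R0 → [0,4,-36,-11]
  R2 -= 5·R1 → [0,0,-5,-1]
  R3 -= -4·R1 → [0,0,-20,-3]
  R3 -= 4·R2 → [0,0,0,1]

L=[[1,0,0,0],[4,1,0,0],[1,5,1,0],[-5,-4,4,1]] U=[[-2,3,-4,-2],[0,-1,4,2],[0,0,-5,-1],[0,0,0,1]]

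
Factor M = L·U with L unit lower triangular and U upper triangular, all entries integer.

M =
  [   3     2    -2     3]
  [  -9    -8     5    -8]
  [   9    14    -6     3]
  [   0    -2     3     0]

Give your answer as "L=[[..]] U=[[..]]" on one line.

  R1 -= -3·R0 → [0,-2,-1,1]
  R2 -= 3·R0 → [0,8,0,-6]
  R3 -= 0·R0 → [0,-2,3,0]
  R2 -= -4·R1 → [0,0,-4,-2]
  R3 -= 1·R1 → [0,0,4,-1]
  R3 -= -1·R2 → [0,0,0,-3]

L=[[1,0,0,0],[-3,1,0,0],[3,-4,1,0],[0,1,-1,1]] U=[[3,2,-2,3],[0,-2,-1,1],[0,0,-4,-2],[0,0,0,-3]]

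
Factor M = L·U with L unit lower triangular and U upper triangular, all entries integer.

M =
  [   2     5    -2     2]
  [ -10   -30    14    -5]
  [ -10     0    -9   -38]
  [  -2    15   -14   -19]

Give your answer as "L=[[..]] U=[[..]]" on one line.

L=[[1,0,0,0],[-5,1,0,0],[-5,-5,1,0],[-1,-4,0,1]] U=[[2,5,-2,2],[0,-5,4,5],[0,0,1,-3],[0,0,0,3]]

  r1 -= -5·r0 → [0,-5,4,5]
  r2 -= -5·r0 → [0,25,-19,-28]
  r3 -= -1·r0 → [0,20,-16,-17]
  r2 -= -5·r1 → [0,0,1,-3]
  r3 -= -4·r1 → [0,0,0,3]
  r3 -= 0·r2 → [0,0,0,3]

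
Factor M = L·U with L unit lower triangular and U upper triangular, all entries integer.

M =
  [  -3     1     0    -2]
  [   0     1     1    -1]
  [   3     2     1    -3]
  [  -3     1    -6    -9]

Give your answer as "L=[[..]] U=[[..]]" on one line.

  r1 -= 0·r0 → [0,1,1,-1]
  r2 -= -1·r0 → [0,3,1,-5]
  r3 -= 1·r0 → [0,0,-6,-7]
  r2 -= 3·r1 → [0,0,-2,-2]
  r3 -= 0·r1 → [0,0,-6,-7]
  r3 -= 3·r2 → [0,0,0,-1]

L=[[1,0,0,0],[0,1,0,0],[-1,3,1,0],[1,0,3,1]] U=[[-3,1,0,-2],[0,1,1,-1],[0,0,-2,-2],[0,0,0,-1]]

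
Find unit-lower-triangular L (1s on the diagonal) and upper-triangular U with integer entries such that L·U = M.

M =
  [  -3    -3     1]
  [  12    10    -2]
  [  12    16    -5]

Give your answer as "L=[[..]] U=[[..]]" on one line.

  R1 -= -4·R0 → [0,-2,2]
  R2 -= -4·R0 → [0,4,-1]
  R2 -= -2·R1 → [0,0,3]

L=[[1,0,0],[-4,1,0],[-4,-2,1]] U=[[-3,-3,1],[0,-2,2],[0,0,3]]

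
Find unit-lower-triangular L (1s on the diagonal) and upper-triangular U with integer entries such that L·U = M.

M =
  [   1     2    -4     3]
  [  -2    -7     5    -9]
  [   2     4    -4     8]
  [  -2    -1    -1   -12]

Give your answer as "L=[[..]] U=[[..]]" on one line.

  r1 -= -2·r0 → [0,-3,-3,-3]
  r2 -= 2·r0 → [0,0,4,2]
  r3 -= -2·r0 → [0,3,-9,-6]
  r2 -= 0·r1 → [0,0,4,2]
  r3 -= -1·r1 → [0,0,-12,-9]
  r3 -= -3·r2 → [0,0,0,-3]

L=[[1,0,0,0],[-2,1,0,0],[2,0,1,0],[-2,-1,-3,1]] U=[[1,2,-4,3],[0,-3,-3,-3],[0,0,4,2],[0,0,0,-3]]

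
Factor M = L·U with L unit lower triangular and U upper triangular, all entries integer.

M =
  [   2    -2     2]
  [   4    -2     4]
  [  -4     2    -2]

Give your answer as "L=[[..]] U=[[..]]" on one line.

  R1 -= 2·R0 → [0,2,0]
  R2 -= -2·R0 → [0,-2,2]
  R2 -= -1·R1 → [0,0,2]

L=[[1,0,0],[2,1,0],[-2,-1,1]] U=[[2,-2,2],[0,2,0],[0,0,2]]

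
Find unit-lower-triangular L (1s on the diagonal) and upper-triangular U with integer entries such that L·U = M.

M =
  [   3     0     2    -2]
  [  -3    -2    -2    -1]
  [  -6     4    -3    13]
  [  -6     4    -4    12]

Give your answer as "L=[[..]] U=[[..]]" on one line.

  r1 -= -1·r0 → [0,-2,0,-3]
  r2 -= -2·r0 → [0,4,1,9]
  r3 -= -2·r0 → [0,4,0,8]
  r2 -= -2·r1 → [0,0,1,3]
  r3 -= -2·r1 → [0,0,0,2]
  r3 -= 0·r2 → [0,0,0,2]

L=[[1,0,0,0],[-1,1,0,0],[-2,-2,1,0],[-2,-2,0,1]] U=[[3,0,2,-2],[0,-2,0,-3],[0,0,1,3],[0,0,0,2]]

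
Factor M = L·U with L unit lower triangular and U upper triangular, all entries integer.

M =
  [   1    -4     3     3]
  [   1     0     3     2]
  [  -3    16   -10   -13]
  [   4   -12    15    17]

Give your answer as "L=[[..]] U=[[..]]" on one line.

L=[[1,0,0,0],[1,1,0,0],[-3,1,1,0],[4,1,-3,1]] U=[[1,-4,3,3],[0,4,0,-1],[0,0,-1,-3],[0,0,0,-3]]

  r1 -= 1·r0 → [0,4,0,-1]
  r2 -= -3·r0 → [0,4,-1,-4]
  r3 -= 4·r0 → [0,4,3,5]
  r2 -= 1·r1 → [0,0,-1,-3]
  r3 -= 1·r1 → [0,0,3,6]
  r3 -= -3·r2 → [0,0,0,-3]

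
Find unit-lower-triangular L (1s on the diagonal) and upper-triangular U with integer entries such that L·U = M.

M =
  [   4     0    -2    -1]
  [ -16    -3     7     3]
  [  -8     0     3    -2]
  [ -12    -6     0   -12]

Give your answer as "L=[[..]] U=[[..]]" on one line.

  r1 -= -4·r0 → [0,-3,-1,-1]
  r2 -= -2·r0 → [0,0,-1,-4]
  r3 -= -3·r0 → [0,-6,-6,-15]
  r2 -= 0·r1 → [0,0,-1,-4]
  r3 -= 2·r1 → [0,0,-4,-13]
  r3 -= 4·r2 → [0,0,0,3]

L=[[1,0,0,0],[-4,1,0,0],[-2,0,1,0],[-3,2,4,1]] U=[[4,0,-2,-1],[0,-3,-1,-1],[0,0,-1,-4],[0,0,0,3]]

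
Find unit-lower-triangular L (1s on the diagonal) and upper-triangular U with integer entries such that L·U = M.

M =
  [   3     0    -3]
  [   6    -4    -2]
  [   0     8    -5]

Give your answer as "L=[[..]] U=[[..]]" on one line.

  R1 -= 2·R0 → [0,-4,4]
  R2 -= 0·R0 → [0,8,-5]
  R2 -= -2·R1 → [0,0,3]

L=[[1,0,0],[2,1,0],[0,-2,1]] U=[[3,0,-3],[0,-4,4],[0,0,3]]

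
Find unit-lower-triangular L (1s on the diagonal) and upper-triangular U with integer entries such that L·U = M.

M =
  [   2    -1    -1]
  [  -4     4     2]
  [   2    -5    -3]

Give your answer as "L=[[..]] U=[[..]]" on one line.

  row1 -= -2·row0 → [0,2,0]
  row2 -= 1·row0 → [0,-4,-2]
  row2 -= -2·row1 → [0,0,-2]

L=[[1,0,0],[-2,1,0],[1,-2,1]] U=[[2,-1,-1],[0,2,0],[0,0,-2]]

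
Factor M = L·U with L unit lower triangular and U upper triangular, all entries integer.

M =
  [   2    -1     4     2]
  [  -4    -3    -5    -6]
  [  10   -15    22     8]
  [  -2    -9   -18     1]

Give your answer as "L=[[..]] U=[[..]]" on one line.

L=[[1,0,0,0],[-2,1,0,0],[5,2,1,0],[-1,2,5,1]] U=[[2,-1,4,2],[0,-5,3,-2],[0,0,-4,2],[0,0,0,-3]]

  row1 -= -2·row0 → [0,-5,3,-2]
  row2 -= 5·row0 → [0,-10,2,-2]
  row3 -= -1·row0 → [0,-10,-14,3]
  row2 -= 2·row1 → [0,0,-4,2]
  row3 -= 2·row1 → [0,0,-20,7]
  row3 -= 5·row2 → [0,0,0,-3]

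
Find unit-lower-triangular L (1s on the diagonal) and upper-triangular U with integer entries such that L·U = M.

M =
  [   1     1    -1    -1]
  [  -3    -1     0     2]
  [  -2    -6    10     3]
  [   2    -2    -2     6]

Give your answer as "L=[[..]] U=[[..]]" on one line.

L=[[1,0,0,0],[-3,1,0,0],[-2,-2,1,0],[2,-2,-3,1]] U=[[1,1,-1,-1],[0,2,-3,-1],[0,0,2,-1],[0,0,0,3]]

  row1 -= -3·row0 → [0,2,-3,-1]
  row2 -= -2·row0 → [0,-4,8,1]
  row3 -= 2·row0 → [0,-4,0,8]
  row2 -= -2·row1 → [0,0,2,-1]
  row3 -= -2·row1 → [0,0,-6,6]
  row3 -= -3·row2 → [0,0,0,3]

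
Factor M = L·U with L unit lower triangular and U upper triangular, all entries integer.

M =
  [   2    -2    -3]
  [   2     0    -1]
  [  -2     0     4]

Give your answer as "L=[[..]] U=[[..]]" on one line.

  row1 -= 1·row0 → [0,2,2]
  row2 -= -1·row0 → [0,-2,1]
  row2 -= -1·row1 → [0,0,3]

L=[[1,0,0],[1,1,0],[-1,-1,1]] U=[[2,-2,-3],[0,2,2],[0,0,3]]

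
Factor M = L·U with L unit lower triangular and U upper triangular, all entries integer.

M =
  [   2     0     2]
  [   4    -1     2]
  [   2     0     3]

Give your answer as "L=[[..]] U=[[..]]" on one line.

L=[[1,0,0],[2,1,0],[1,0,1]] U=[[2,0,2],[0,-1,-2],[0,0,1]]

  row1 -= 2·row0 → [0,-1,-2]
  row2 -= 1·row0 → [0,0,1]
  row2 -= 0·row1 → [0,0,1]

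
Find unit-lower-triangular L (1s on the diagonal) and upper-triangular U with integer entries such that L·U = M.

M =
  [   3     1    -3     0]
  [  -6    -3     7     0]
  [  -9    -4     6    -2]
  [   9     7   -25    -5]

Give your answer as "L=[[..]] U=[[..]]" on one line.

  r1 -= -2·r0 → [0,-1,1,0]
  r2 -= -3·r0 → [0,-1,-3,-2]
  r3 -= 3·r0 → [0,4,-16,-5]
  r2 -= 1·r1 → [0,0,-4,-2]
  r3 -= -4·r1 → [0,0,-12,-5]
  r3 -= 3·r2 → [0,0,0,1]

L=[[1,0,0,0],[-2,1,0,0],[-3,1,1,0],[3,-4,3,1]] U=[[3,1,-3,0],[0,-1,1,0],[0,0,-4,-2],[0,0,0,1]]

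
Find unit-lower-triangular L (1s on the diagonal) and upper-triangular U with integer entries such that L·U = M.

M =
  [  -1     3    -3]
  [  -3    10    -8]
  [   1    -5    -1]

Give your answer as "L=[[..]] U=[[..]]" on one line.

  R1 -= 3·R0 → [0,1,1]
  R2 -= -1·R0 → [0,-2,-4]
  R2 -= -2·R1 → [0,0,-2]

L=[[1,0,0],[3,1,0],[-1,-2,1]] U=[[-1,3,-3],[0,1,1],[0,0,-2]]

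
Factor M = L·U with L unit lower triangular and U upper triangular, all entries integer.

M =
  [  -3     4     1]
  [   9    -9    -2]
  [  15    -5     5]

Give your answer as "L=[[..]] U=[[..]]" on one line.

L=[[1,0,0],[-3,1,0],[-5,5,1]] U=[[-3,4,1],[0,3,1],[0,0,5]]

  r1 -= -3·r0 → [0,3,1]
  r2 -= -5·r0 → [0,15,10]
  r2 -= 5·r1 → [0,0,5]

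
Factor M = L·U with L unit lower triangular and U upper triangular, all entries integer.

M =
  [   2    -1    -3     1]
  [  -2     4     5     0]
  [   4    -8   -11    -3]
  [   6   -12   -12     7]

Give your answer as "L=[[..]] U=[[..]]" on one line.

  row1 -= -1·row0 → [0,3,2,1]
  row2 -= 2·row0 → [0,-6,-5,-5]
  row3 -= 3·row0 → [0,-9,-3,4]
  row2 -= -2·row1 → [0,0,-1,-3]
  row3 -= -3·row1 → [0,0,3,7]
  row3 -= -3·row2 → [0,0,0,-2]

L=[[1,0,0,0],[-1,1,0,0],[2,-2,1,0],[3,-3,-3,1]] U=[[2,-1,-3,1],[0,3,2,1],[0,0,-1,-3],[0,0,0,-2]]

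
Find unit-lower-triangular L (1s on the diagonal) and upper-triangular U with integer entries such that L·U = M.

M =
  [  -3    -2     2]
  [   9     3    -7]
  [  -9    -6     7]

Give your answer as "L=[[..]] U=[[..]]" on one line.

L=[[1,0,0],[-3,1,0],[3,0,1]] U=[[-3,-2,2],[0,-3,-1],[0,0,1]]

  row1 -= -3·row0 → [0,-3,-1]
  row2 -= 3·row0 → [0,0,1]
  row2 -= 0·row1 → [0,0,1]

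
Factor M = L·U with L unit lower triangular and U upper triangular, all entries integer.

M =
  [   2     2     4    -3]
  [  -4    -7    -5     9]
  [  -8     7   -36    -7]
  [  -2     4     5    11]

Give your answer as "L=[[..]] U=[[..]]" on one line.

L=[[1,0,0,0],[-2,1,0,0],[-4,-5,1,0],[-1,-2,-3,1]] U=[[2,2,4,-3],[0,-3,3,3],[0,0,-5,-4],[0,0,0,2]]

  R1 -= -2·R0 → [0,-3,3,3]
  R2 -= -4·R0 → [0,15,-20,-19]
  R3 -= -1·R0 → [0,6,9,8]
  R2 -= -5·R1 → [0,0,-5,-4]
  R3 -= -2·R1 → [0,0,15,14]
  R3 -= -3·R2 → [0,0,0,2]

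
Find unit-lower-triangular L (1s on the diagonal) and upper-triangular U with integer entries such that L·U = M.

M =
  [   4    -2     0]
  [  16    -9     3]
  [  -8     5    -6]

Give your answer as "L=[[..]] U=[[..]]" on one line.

L=[[1,0,0],[4,1,0],[-2,-1,1]] U=[[4,-2,0],[0,-1,3],[0,0,-3]]

  r1 -= 4·r0 → [0,-1,3]
  r2 -= -2·r0 → [0,1,-6]
  r2 -= -1·r1 → [0,0,-3]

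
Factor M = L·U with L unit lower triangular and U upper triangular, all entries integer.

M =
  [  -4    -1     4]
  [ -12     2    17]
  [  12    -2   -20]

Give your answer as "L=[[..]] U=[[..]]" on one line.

L=[[1,0,0],[3,1,0],[-3,-1,1]] U=[[-4,-1,4],[0,5,5],[0,0,-3]]

  row1 -= 3·row0 → [0,5,5]
  row2 -= -3·row0 → [0,-5,-8]
  row2 -= -1·row1 → [0,0,-3]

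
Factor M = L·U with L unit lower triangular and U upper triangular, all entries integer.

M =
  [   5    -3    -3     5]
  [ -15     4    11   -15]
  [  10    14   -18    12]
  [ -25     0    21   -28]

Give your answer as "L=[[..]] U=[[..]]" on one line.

L=[[1,0,0,0],[-3,1,0,0],[2,-4,1,0],[-5,3,0,1]] U=[[5,-3,-3,5],[0,-5,2,0],[0,0,-4,2],[0,0,0,-3]]

  R1 -= -3·R0 → [0,-5,2,0]
  R2 -= 2·R0 → [0,20,-12,2]
  R3 -= -5·R0 → [0,-15,6,-3]
  R2 -= -4·R1 → [0,0,-4,2]
  R3 -= 3·R1 → [0,0,0,-3]
  R3 -= 0·R2 → [0,0,0,-3]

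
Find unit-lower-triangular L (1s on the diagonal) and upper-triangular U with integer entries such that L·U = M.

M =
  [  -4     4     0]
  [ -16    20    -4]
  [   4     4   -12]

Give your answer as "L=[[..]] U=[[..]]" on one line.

L=[[1,0,0],[4,1,0],[-1,2,1]] U=[[-4,4,0],[0,4,-4],[0,0,-4]]

  row1 -= 4·row0 → [0,4,-4]
  row2 -= -1·row0 → [0,8,-12]
  row2 -= 2·row1 → [0,0,-4]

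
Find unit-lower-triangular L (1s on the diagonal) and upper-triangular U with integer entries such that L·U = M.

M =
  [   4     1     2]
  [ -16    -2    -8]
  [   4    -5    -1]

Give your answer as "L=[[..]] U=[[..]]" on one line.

  R1 -= -4·R0 → [0,2,0]
  R2 -= 1·R0 → [0,-6,-3]
  R2 -= -3·R1 → [0,0,-3]

L=[[1,0,0],[-4,1,0],[1,-3,1]] U=[[4,1,2],[0,2,0],[0,0,-3]]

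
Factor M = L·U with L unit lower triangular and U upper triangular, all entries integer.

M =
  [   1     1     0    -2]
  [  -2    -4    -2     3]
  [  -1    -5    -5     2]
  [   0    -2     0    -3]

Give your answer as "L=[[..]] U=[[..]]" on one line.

L=[[1,0,0,0],[-2,1,0,0],[-1,2,1,0],[0,1,-2,1]] U=[[1,1,0,-2],[0,-2,-2,-1],[0,0,-1,2],[0,0,0,2]]

  row1 -= -2·row0 → [0,-2,-2,-1]
  row2 -= -1·row0 → [0,-4,-5,0]
  row3 -= 0·row0 → [0,-2,0,-3]
  row2 -= 2·row1 → [0,0,-1,2]
  row3 -= 1·row1 → [0,0,2,-2]
  row3 -= -2·row2 → [0,0,0,2]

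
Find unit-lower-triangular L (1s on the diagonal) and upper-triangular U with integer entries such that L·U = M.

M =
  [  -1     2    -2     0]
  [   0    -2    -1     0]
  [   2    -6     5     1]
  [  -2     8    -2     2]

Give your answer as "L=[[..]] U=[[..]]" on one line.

  row1 -= 0·row0 → [0,-2,-1,0]
  row2 -= -2·row0 → [0,-2,1,1]
  row3 -= 2·row0 → [0,4,2,2]
  row2 -= 1·row1 → [0,0,2,1]
  row3 -= -2·row1 → [0,0,0,2]
  row3 -= 0·row2 → [0,0,0,2]

L=[[1,0,0,0],[0,1,0,0],[-2,1,1,0],[2,-2,0,1]] U=[[-1,2,-2,0],[0,-2,-1,0],[0,0,2,1],[0,0,0,2]]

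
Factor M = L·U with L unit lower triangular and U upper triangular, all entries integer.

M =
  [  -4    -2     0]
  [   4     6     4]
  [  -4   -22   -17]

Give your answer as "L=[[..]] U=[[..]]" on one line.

L=[[1,0,0],[-1,1,0],[1,-5,1]] U=[[-4,-2,0],[0,4,4],[0,0,3]]

  row1 -= -1·row0 → [0,4,4]
  row2 -= 1·row0 → [0,-20,-17]
  row2 -= -5·row1 → [0,0,3]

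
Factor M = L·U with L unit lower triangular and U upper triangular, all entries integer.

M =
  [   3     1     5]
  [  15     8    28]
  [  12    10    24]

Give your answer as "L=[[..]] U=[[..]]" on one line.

L=[[1,0,0],[5,1,0],[4,2,1]] U=[[3,1,5],[0,3,3],[0,0,-2]]

  row1 -= 5·row0 → [0,3,3]
  row2 -= 4·row0 → [0,6,4]
  row2 -= 2·row1 → [0,0,-2]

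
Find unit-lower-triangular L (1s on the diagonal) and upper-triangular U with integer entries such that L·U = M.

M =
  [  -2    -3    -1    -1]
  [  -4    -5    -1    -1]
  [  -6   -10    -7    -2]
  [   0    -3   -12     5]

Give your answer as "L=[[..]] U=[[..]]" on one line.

  R1 -= 2·R0 → [0,1,1,1]
  R2 -= 3·R0 → [0,-1,-4,1]
  R3 -= 0·R0 → [0,-3,-12,5]
  R2 -= -1·R1 → [0,0,-3,2]
  R3 -= -3·R1 → [0,0,-9,8]
  R3 -= 3·R2 → [0,0,0,2]

L=[[1,0,0,0],[2,1,0,0],[3,-1,1,0],[0,-3,3,1]] U=[[-2,-3,-1,-1],[0,1,1,1],[0,0,-3,2],[0,0,0,2]]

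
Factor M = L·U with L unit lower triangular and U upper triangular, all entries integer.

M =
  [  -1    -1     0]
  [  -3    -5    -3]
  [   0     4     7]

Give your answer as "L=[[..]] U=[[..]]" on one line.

  R1 -= 3·R0 → [0,-2,-3]
  R2 -= 0·R0 → [0,4,7]
  R2 -= -2·R1 → [0,0,1]

L=[[1,0,0],[3,1,0],[0,-2,1]] U=[[-1,-1,0],[0,-2,-3],[0,0,1]]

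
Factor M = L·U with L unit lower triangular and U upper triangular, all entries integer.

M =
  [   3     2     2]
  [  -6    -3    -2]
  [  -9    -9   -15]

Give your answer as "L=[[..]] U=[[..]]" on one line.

  R1 -= -2·R0 → [0,1,2]
  R2 -= -3·R0 → [0,-3,-9]
  R2 -= -3·R1 → [0,0,-3]

L=[[1,0,0],[-2,1,0],[-3,-3,1]] U=[[3,2,2],[0,1,2],[0,0,-3]]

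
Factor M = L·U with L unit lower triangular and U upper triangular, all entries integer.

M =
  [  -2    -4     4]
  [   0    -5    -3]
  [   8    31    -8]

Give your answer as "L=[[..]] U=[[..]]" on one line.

L=[[1,0,0],[0,1,0],[-4,-3,1]] U=[[-2,-4,4],[0,-5,-3],[0,0,-1]]

  row1 -= 0·row0 → [0,-5,-3]
  row2 -= -4·row0 → [0,15,8]
  row2 -= -3·row1 → [0,0,-1]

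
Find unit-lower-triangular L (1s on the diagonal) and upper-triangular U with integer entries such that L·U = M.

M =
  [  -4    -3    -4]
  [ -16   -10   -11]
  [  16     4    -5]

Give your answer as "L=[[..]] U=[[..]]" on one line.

L=[[1,0,0],[4,1,0],[-4,-4,1]] U=[[-4,-3,-4],[0,2,5],[0,0,-1]]

  R1 -= 4·R0 → [0,2,5]
  R2 -= -4·R0 → [0,-8,-21]
  R2 -= -4·R1 → [0,0,-1]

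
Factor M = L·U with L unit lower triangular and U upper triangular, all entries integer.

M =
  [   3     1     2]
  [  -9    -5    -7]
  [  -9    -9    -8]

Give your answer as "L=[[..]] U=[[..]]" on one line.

  r1 -= -3·r0 → [0,-2,-1]
  r2 -= -3·r0 → [0,-6,-2]
  r2 -= 3·r1 → [0,0,1]

L=[[1,0,0],[-3,1,0],[-3,3,1]] U=[[3,1,2],[0,-2,-1],[0,0,1]]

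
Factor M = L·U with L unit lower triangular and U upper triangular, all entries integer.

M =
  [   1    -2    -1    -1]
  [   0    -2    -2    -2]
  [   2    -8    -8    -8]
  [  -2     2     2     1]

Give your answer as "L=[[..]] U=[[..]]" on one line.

  R1 -= 0·R0 → [0,-2,-2,-2]
  R2 -= 2·R0 → [0,-4,-6,-6]
  R3 -= -2·R0 → [0,-2,0,-1]
  R2 -= 2·R1 → [0,0,-2,-2]
  R3 -= 1·R1 → [0,0,2,1]
  R3 -= -1·R2 → [0,0,0,-1]

L=[[1,0,0,0],[0,1,0,0],[2,2,1,0],[-2,1,-1,1]] U=[[1,-2,-1,-1],[0,-2,-2,-2],[0,0,-2,-2],[0,0,0,-1]]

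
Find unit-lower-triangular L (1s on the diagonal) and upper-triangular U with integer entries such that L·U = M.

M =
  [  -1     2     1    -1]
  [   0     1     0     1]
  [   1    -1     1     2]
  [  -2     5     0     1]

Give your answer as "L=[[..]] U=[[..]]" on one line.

L=[[1,0,0,0],[0,1,0,0],[-1,1,1,0],[2,1,-1,1]] U=[[-1,2,1,-1],[0,1,0,1],[0,0,2,0],[0,0,0,2]]

  R1 -= 0·R0 → [0,1,0,1]
  R2 -= -1·R0 → [0,1,2,1]
  R3 -= 2·R0 → [0,1,-2,3]
  R2 -= 1·R1 → [0,0,2,0]
  R3 -= 1·R1 → [0,0,-2,2]
  R3 -= -1·R2 → [0,0,0,2]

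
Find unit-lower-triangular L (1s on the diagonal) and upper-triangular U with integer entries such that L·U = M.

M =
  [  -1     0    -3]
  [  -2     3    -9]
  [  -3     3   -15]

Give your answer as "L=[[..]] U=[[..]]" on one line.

L=[[1,0,0],[2,1,0],[3,1,1]] U=[[-1,0,-3],[0,3,-3],[0,0,-3]]

  R1 -= 2·R0 → [0,3,-3]
  R2 -= 3·R0 → [0,3,-6]
  R2 -= 1·R1 → [0,0,-3]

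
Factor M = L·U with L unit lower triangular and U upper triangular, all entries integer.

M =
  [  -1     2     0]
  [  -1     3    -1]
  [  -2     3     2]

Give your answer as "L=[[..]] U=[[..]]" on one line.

L=[[1,0,0],[1,1,0],[2,-1,1]] U=[[-1,2,0],[0,1,-1],[0,0,1]]

  row1 -= 1·row0 → [0,1,-1]
  row2 -= 2·row0 → [0,-1,2]
  row2 -= -1·row1 → [0,0,1]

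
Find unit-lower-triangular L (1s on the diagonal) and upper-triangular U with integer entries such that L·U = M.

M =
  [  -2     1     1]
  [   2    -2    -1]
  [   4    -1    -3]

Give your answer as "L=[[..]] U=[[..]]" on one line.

  R1 -= -1·R0 → [0,-1,0]
  R2 -= -2·R0 → [0,1,-1]
  R2 -= -1·R1 → [0,0,-1]

L=[[1,0,0],[-1,1,0],[-2,-1,1]] U=[[-2,1,1],[0,-1,0],[0,0,-1]]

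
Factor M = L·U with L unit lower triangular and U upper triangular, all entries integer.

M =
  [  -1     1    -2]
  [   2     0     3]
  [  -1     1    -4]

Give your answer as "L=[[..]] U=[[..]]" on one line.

L=[[1,0,0],[-2,1,0],[1,0,1]] U=[[-1,1,-2],[0,2,-1],[0,0,-2]]

  R1 -= -2·R0 → [0,2,-1]
  R2 -= 1·R0 → [0,0,-2]
  R2 -= 0·R1 → [0,0,-2]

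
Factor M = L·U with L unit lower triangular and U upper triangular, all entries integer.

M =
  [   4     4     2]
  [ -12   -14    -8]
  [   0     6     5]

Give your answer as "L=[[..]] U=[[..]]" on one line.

  R1 -= -3·R0 → [0,-2,-2]
  R2 -= 0·R0 → [0,6,5]
  R2 -= -3·R1 → [0,0,-1]

L=[[1,0,0],[-3,1,0],[0,-3,1]] U=[[4,4,2],[0,-2,-2],[0,0,-1]]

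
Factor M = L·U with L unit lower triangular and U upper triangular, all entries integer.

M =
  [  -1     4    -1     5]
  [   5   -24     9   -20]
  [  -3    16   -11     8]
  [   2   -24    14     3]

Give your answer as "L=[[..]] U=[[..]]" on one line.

L=[[1,0,0,0],[-5,1,0,0],[3,-1,1,0],[-2,4,1,1]] U=[[-1,4,-1,5],[0,-4,4,5],[0,0,-4,-2],[0,0,0,-5]]

  R1 -= -5·R0 → [0,-4,4,5]
  R2 -= 3·R0 → [0,4,-8,-7]
  R3 -= -2·R0 → [0,-16,12,13]
  R2 -= -1·R1 → [0,0,-4,-2]
  R3 -= 4·R1 → [0,0,-4,-7]
  R3 -= 1·R2 → [0,0,0,-5]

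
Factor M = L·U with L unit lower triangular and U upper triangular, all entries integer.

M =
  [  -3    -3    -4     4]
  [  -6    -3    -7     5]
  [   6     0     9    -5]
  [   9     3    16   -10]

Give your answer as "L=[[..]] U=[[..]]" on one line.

L=[[1,0,0,0],[2,1,0,0],[-2,-2,1,0],[-3,-2,2,1]] U=[[-3,-3,-4,4],[0,3,1,-3],[0,0,3,-3],[0,0,0,2]]

  R1 -= 2·R0 → [0,3,1,-3]
  R2 -= -2·R0 → [0,-6,1,3]
  R3 -= -3·R0 → [0,-6,4,2]
  R2 -= -2·R1 → [0,0,3,-3]
  R3 -= -2·R1 → [0,0,6,-4]
  R3 -= 2·R2 → [0,0,0,2]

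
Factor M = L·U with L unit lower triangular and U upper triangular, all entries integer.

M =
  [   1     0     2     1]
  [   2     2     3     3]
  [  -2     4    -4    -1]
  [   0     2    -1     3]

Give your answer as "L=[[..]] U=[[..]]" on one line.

  row1 -= 2·row0 → [0,2,-1,1]
  row2 -= -2·row0 → [0,4,0,1]
  row3 -= 0·row0 → [0,2,-1,3]
  row2 -= 2·row1 → [0,0,2,-1]
  row3 -= 1·row1 → [0,0,0,2]
  row3 -= 0·row2 → [0,0,0,2]

L=[[1,0,0,0],[2,1,0,0],[-2,2,1,0],[0,1,0,1]] U=[[1,0,2,1],[0,2,-1,1],[0,0,2,-1],[0,0,0,2]]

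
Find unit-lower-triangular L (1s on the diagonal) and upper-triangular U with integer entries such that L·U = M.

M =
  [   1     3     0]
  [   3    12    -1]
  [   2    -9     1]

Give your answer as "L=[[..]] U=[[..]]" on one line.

  R1 -= 3·R0 → [0,3,-1]
  R2 -= 2·R0 → [0,-15,1]
  R2 -= -5·R1 → [0,0,-4]

L=[[1,0,0],[3,1,0],[2,-5,1]] U=[[1,3,0],[0,3,-1],[0,0,-4]]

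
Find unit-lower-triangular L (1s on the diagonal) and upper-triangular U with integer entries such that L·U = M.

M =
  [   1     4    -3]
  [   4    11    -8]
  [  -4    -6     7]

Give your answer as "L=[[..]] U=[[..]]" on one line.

  r1 -= 4·r0 → [0,-5,4]
  r2 -= -4·r0 → [0,10,-5]
  r2 -= -2·r1 → [0,0,3]

L=[[1,0,0],[4,1,0],[-4,-2,1]] U=[[1,4,-3],[0,-5,4],[0,0,3]]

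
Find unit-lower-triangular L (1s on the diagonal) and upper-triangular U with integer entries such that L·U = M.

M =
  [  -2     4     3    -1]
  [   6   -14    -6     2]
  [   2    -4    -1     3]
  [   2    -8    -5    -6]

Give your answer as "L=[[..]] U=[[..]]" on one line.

L=[[1,0,0,0],[-3,1,0,0],[-1,0,1,0],[-1,2,-4,1]] U=[[-2,4,3,-1],[0,-2,3,-1],[0,0,2,2],[0,0,0,3]]

  r1 -= -3·r0 → [0,-2,3,-1]
  r2 -= -1·r0 → [0,0,2,2]
  r3 -= -1·r0 → [0,-4,-2,-7]
  r2 -= 0·r1 → [0,0,2,2]
  r3 -= 2·r1 → [0,0,-8,-5]
  r3 -= -4·r2 → [0,0,0,3]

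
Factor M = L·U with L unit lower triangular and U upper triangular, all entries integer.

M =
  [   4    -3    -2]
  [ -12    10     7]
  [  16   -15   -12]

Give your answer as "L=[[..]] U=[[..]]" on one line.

  R1 -= -3·R0 → [0,1,1]
  R2 -= 4·R0 → [0,-3,-4]
  R2 -= -3·R1 → [0,0,-1]

L=[[1,0,0],[-3,1,0],[4,-3,1]] U=[[4,-3,-2],[0,1,1],[0,0,-1]]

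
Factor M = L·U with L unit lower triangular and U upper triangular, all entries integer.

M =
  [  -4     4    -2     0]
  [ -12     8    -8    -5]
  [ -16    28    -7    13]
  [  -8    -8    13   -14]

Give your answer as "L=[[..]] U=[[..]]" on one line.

  R1 -= 3·R0 → [0,-4,-2,-5]
  R2 -= 4·R0 → [0,12,1,13]
  R3 -= 2·R0 → [0,-16,17,-14]
  R2 -= -3·R1 → [0,0,-5,-2]
  R3 -= 4·R1 → [0,0,25,6]
  R3 -= -5·R2 → [0,0,0,-4]

L=[[1,0,0,0],[3,1,0,0],[4,-3,1,0],[2,4,-5,1]] U=[[-4,4,-2,0],[0,-4,-2,-5],[0,0,-5,-2],[0,0,0,-4]]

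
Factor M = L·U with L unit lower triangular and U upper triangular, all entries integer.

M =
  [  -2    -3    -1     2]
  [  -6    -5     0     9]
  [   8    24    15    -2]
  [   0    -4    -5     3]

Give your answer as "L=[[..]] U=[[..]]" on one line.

L=[[1,0,0,0],[3,1,0,0],[-4,3,1,0],[0,-1,-1,1]] U=[[-2,-3,-1,2],[0,4,3,3],[0,0,2,-3],[0,0,0,3]]

  R1 -= 3·R0 → [0,4,3,3]
  R2 -= -4·R0 → [0,12,11,6]
  R3 -= 0·R0 → [0,-4,-5,3]
  R2 -= 3·R1 → [0,0,2,-3]
  R3 -= -1·R1 → [0,0,-2,6]
  R3 -= -1·R2 → [0,0,0,3]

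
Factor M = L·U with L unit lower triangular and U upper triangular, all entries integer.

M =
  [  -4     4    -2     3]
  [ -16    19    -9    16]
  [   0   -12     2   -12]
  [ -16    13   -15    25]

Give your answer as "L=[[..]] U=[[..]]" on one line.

L=[[1,0,0,0],[4,1,0,0],[0,-4,1,0],[4,-1,4,1]] U=[[-4,4,-2,3],[0,3,-1,4],[0,0,-2,4],[0,0,0,1]]

  r1 -= 4·r0 → [0,3,-1,4]
  r2 -= 0·r0 → [0,-12,2,-12]
  r3 -= 4·r0 → [0,-3,-7,13]
  r2 -= -4·r1 → [0,0,-2,4]
  r3 -= -1·r1 → [0,0,-8,17]
  r3 -= 4·r2 → [0,0,0,1]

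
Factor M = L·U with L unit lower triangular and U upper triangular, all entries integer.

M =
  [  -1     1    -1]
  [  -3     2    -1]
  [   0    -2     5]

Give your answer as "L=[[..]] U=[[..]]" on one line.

L=[[1,0,0],[3,1,0],[0,2,1]] U=[[-1,1,-1],[0,-1,2],[0,0,1]]

  row1 -= 3·row0 → [0,-1,2]
  row2 -= 0·row0 → [0,-2,5]
  row2 -= 2·row1 → [0,0,1]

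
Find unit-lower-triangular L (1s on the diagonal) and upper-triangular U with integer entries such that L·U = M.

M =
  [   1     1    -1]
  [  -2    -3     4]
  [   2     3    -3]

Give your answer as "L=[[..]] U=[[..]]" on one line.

L=[[1,0,0],[-2,1,0],[2,-1,1]] U=[[1,1,-1],[0,-1,2],[0,0,1]]

  row1 -= -2·row0 → [0,-1,2]
  row2 -= 2·row0 → [0,1,-1]
  row2 -= -1·row1 → [0,0,1]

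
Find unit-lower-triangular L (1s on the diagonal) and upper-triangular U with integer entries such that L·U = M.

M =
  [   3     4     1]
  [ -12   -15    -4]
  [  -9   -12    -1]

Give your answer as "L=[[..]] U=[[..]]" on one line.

L=[[1,0,0],[-4,1,0],[-3,0,1]] U=[[3,4,1],[0,1,0],[0,0,2]]

  r1 -= -4·r0 → [0,1,0]
  r2 -= -3·r0 → [0,0,2]
  r2 -= 0·r1 → [0,0,2]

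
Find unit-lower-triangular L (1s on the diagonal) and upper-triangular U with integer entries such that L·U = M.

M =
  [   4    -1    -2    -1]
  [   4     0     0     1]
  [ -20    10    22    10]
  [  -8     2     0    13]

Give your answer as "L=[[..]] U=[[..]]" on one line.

  r1 -= 1·r0 → [0,1,2,2]
  r2 -= -5·r0 → [0,5,12,5]
  r3 -= -2·r0 → [0,0,-4,11]
  r2 -= 5·r1 → [0,0,2,-5]
  r3 -= 0·r1 → [0,0,-4,11]
  r3 -= -2·r2 → [0,0,0,1]

L=[[1,0,0,0],[1,1,0,0],[-5,5,1,0],[-2,0,-2,1]] U=[[4,-1,-2,-1],[0,1,2,2],[0,0,2,-5],[0,0,0,1]]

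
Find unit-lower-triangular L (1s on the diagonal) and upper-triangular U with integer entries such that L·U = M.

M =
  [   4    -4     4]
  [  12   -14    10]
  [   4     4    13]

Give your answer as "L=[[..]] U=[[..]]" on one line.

L=[[1,0,0],[3,1,0],[1,-4,1]] U=[[4,-4,4],[0,-2,-2],[0,0,1]]

  R1 -= 3·R0 → [0,-2,-2]
  R2 -= 1·R0 → [0,8,9]
  R2 -= -4·R1 → [0,0,1]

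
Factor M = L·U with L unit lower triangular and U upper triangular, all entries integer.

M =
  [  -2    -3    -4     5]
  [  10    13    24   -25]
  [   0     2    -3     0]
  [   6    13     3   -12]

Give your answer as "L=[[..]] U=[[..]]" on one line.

L=[[1,0,0,0],[-5,1,0,0],[0,-1,1,0],[-3,-2,-1,1]] U=[[-2,-3,-4,5],[0,-2,4,0],[0,0,1,0],[0,0,0,3]]

  R1 -= -5·R0 → [0,-2,4,0]
  R2 -= 0·R0 → [0,2,-3,0]
  R3 -= -3·R0 → [0,4,-9,3]
  R2 -= -1·R1 → [0,0,1,0]
  R3 -= -2·R1 → [0,0,-1,3]
  R3 -= -1·R2 → [0,0,0,3]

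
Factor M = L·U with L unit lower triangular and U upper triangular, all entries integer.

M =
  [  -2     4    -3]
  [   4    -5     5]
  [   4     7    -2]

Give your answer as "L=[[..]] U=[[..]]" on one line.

  r1 -= -2·r0 → [0,3,-1]
  r2 -= -2·r0 → [0,15,-8]
  r2 -= 5·r1 → [0,0,-3]

L=[[1,0,0],[-2,1,0],[-2,5,1]] U=[[-2,4,-3],[0,3,-1],[0,0,-3]]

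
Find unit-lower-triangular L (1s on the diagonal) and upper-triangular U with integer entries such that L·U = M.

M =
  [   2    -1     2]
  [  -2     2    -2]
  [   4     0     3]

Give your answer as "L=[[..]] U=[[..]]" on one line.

  row1 -= -1·row0 → [0,1,0]
  row2 -= 2·row0 → [0,2,-1]
  row2 -= 2·row1 → [0,0,-1]

L=[[1,0,0],[-1,1,0],[2,2,1]] U=[[2,-1,2],[0,1,0],[0,0,-1]]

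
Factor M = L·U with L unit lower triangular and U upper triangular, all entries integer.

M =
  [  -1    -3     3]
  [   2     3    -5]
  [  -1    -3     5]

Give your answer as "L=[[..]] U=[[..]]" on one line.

  R1 -= -2·R0 → [0,-3,1]
  R2 -= 1·R0 → [0,0,2]
  R2 -= 0·R1 → [0,0,2]

L=[[1,0,0],[-2,1,0],[1,0,1]] U=[[-1,-3,3],[0,-3,1],[0,0,2]]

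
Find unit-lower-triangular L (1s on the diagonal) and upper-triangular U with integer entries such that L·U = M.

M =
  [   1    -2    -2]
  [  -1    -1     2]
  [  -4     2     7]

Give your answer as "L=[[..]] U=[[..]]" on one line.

  R1 -= -1·R0 → [0,-3,0]
  R2 -= -4·R0 → [0,-6,-1]
  R2 -= 2·R1 → [0,0,-1]

L=[[1,0,0],[-1,1,0],[-4,2,1]] U=[[1,-2,-2],[0,-3,0],[0,0,-1]]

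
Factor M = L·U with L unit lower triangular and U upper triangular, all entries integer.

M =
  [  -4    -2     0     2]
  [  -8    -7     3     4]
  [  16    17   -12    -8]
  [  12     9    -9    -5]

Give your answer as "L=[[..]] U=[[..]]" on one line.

L=[[1,0,0,0],[2,1,0,0],[-4,-3,1,0],[-3,-1,2,1]] U=[[-4,-2,0,2],[0,-3,3,0],[0,0,-3,0],[0,0,0,1]]

  R1 -= 2·R0 → [0,-3,3,0]
  R2 -= -4·R0 → [0,9,-12,0]
  R3 -= -3·R0 → [0,3,-9,1]
  R2 -= -3·R1 → [0,0,-3,0]
  R3 -= -1·R1 → [0,0,-6,1]
  R3 -= 2·R2 → [0,0,0,1]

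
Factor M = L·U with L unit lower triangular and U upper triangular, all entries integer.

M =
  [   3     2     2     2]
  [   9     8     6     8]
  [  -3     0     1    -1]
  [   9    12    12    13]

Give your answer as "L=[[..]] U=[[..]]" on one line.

L=[[1,0,0,0],[3,1,0,0],[-1,1,1,0],[3,3,2,1]] U=[[3,2,2,2],[0,2,0,2],[0,0,3,-1],[0,0,0,3]]

  R1 -= 3·R0 → [0,2,0,2]
  R2 -= -1·R0 → [0,2,3,1]
  R3 -= 3·R0 → [0,6,6,7]
  R2 -= 1·R1 → [0,0,3,-1]
  R3 -= 3·R1 → [0,0,6,1]
  R3 -= 2·R2 → [0,0,0,3]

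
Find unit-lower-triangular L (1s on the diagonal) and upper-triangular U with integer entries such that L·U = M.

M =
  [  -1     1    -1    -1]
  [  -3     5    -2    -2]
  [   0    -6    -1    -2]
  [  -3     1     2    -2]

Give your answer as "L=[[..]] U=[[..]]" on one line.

  r1 -= 3·r0 → [0,2,1,1]
  r2 -= 0·r0 → [0,-6,-1,-2]
  r3 -= 3·r0 → [0,-2,5,1]
  r2 -= -3·r1 → [0,0,2,1]
  r3 -= -1·r1 → [0,0,6,2]
  r3 -= 3·r2 → [0,0,0,-1]

L=[[1,0,0,0],[3,1,0,0],[0,-3,1,0],[3,-1,3,1]] U=[[-1,1,-1,-1],[0,2,1,1],[0,0,2,1],[0,0,0,-1]]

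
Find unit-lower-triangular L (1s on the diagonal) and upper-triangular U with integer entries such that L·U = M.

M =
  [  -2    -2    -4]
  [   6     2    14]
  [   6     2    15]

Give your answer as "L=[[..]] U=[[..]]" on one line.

  r1 -= -3·r0 → [0,-4,2]
  r2 -= -3·r0 → [0,-4,3]
  r2 -= 1·r1 → [0,0,1]

L=[[1,0,0],[-3,1,0],[-3,1,1]] U=[[-2,-2,-4],[0,-4,2],[0,0,1]]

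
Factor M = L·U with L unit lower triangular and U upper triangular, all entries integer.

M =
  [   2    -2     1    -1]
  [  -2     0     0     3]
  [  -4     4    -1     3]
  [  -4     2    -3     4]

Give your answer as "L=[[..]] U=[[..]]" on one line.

L=[[1,0,0,0],[-1,1,0,0],[-2,0,1,0],[-2,1,-2,1]] U=[[2,-2,1,-1],[0,-2,1,2],[0,0,1,1],[0,0,0,2]]

  row1 -= -1·row0 → [0,-2,1,2]
  row2 -= -2·row0 → [0,0,1,1]
  row3 -= -2·row0 → [0,-2,-1,2]
  row2 -= 0·row1 → [0,0,1,1]
  row3 -= 1·row1 → [0,0,-2,0]
  row3 -= -2·row2 → [0,0,0,2]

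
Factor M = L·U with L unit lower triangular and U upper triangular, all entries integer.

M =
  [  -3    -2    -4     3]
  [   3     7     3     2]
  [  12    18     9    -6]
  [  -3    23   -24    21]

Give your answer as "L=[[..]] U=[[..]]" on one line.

  R1 -= -1·R0 → [0,5,-1,5]
  R2 -= -4·R0 → [0,10,-7,6]
  R3 -= 1·R0 → [0,25,-20,18]
  R2 -= 2·R1 → [0,0,-5,-4]
  R3 -= 5·R1 → [0,0,-15,-7]
  R3 -= 3·R2 → [0,0,0,5]

L=[[1,0,0,0],[-1,1,0,0],[-4,2,1,0],[1,5,3,1]] U=[[-3,-2,-4,3],[0,5,-1,5],[0,0,-5,-4],[0,0,0,5]]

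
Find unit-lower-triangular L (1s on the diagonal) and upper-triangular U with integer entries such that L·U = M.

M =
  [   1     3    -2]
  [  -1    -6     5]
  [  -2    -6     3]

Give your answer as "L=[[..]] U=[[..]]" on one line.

L=[[1,0,0],[-1,1,0],[-2,0,1]] U=[[1,3,-2],[0,-3,3],[0,0,-1]]

  R1 -= -1·R0 → [0,-3,3]
  R2 -= -2·R0 → [0,0,-1]
  R2 -= 0·R1 → [0,0,-1]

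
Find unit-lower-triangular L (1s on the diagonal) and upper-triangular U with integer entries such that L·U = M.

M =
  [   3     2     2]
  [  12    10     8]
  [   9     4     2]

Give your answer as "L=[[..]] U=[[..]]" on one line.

L=[[1,0,0],[4,1,0],[3,-1,1]] U=[[3,2,2],[0,2,0],[0,0,-4]]

  row1 -= 4·row0 → [0,2,0]
  row2 -= 3·row0 → [0,-2,-4]
  row2 -= -1·row1 → [0,0,-4]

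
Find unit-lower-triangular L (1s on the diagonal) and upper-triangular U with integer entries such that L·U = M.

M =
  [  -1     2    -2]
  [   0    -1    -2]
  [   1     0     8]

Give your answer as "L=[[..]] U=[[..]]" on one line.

L=[[1,0,0],[0,1,0],[-1,-2,1]] U=[[-1,2,-2],[0,-1,-2],[0,0,2]]

  R1 -= 0·R0 → [0,-1,-2]
  R2 -= -1·R0 → [0,2,6]
  R2 -= -2·R1 → [0,0,2]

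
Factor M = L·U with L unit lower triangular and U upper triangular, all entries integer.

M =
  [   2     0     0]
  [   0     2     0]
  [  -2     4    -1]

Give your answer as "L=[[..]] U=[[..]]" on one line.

  row1 -= 0·row0 → [0,2,0]
  row2 -= -1·row0 → [0,4,-1]
  row2 -= 2·row1 → [0,0,-1]

L=[[1,0,0],[0,1,0],[-1,2,1]] U=[[2,0,0],[0,2,0],[0,0,-1]]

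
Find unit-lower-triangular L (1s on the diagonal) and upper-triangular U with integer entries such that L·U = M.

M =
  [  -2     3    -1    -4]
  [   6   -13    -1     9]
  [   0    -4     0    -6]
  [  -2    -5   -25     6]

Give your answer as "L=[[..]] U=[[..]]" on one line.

  R1 -= -3·R0 → [0,-4,-4,-3]
  R2 -= 0·R0 → [0,-4,0,-6]
  R3 -= 1·R0 → [0,-8,-24,10]
  R2 -= 1·R1 → [0,0,4,-3]
  R3 -= 2·R1 → [0,0,-16,16]
  R3 -= -4·R2 → [0,0,0,4]

L=[[1,0,0,0],[-3,1,0,0],[0,1,1,0],[1,2,-4,1]] U=[[-2,3,-1,-4],[0,-4,-4,-3],[0,0,4,-3],[0,0,0,4]]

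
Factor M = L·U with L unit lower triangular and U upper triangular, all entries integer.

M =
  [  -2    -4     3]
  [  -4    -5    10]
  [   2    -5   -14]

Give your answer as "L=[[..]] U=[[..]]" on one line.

L=[[1,0,0],[2,1,0],[-1,-3,1]] U=[[-2,-4,3],[0,3,4],[0,0,1]]

  row1 -= 2·row0 → [0,3,4]
  row2 -= -1·row0 → [0,-9,-11]
  row2 -= -3·row1 → [0,0,1]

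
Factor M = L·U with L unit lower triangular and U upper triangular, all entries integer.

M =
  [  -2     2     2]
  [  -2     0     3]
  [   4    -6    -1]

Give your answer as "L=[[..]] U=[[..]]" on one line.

L=[[1,0,0],[1,1,0],[-2,1,1]] U=[[-2,2,2],[0,-2,1],[0,0,2]]

  r1 -= 1·r0 → [0,-2,1]
  r2 -= -2·r0 → [0,-2,3]
  r2 -= 1·r1 → [0,0,2]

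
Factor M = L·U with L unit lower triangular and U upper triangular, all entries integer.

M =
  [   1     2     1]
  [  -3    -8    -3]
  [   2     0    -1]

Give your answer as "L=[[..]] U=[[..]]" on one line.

  row1 -= -3·row0 → [0,-2,0]
  row2 -= 2·row0 → [0,-4,-3]
  row2 -= 2·row1 → [0,0,-3]

L=[[1,0,0],[-3,1,0],[2,2,1]] U=[[1,2,1],[0,-2,0],[0,0,-3]]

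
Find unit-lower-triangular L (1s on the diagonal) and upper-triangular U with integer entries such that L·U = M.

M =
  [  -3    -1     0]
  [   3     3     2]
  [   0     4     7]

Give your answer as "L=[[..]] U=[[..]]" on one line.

L=[[1,0,0],[-1,1,0],[0,2,1]] U=[[-3,-1,0],[0,2,2],[0,0,3]]

  row1 -= -1·row0 → [0,2,2]
  row2 -= 0·row0 → [0,4,7]
  row2 -= 2·row1 → [0,0,3]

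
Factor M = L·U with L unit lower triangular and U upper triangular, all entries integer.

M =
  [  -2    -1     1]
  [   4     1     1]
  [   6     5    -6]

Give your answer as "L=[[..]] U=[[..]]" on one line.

L=[[1,0,0],[-2,1,0],[-3,-2,1]] U=[[-2,-1,1],[0,-1,3],[0,0,3]]

  R1 -= -2·R0 → [0,-1,3]
  R2 -= -3·R0 → [0,2,-3]
  R2 -= -2·R1 → [0,0,3]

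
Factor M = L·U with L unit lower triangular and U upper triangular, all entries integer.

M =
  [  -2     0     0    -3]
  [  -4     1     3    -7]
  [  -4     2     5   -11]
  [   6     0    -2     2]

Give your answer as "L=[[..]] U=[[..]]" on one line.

L=[[1,0,0,0],[2,1,0,0],[2,2,1,0],[-3,0,2,1]] U=[[-2,0,0,-3],[0,1,3,-1],[0,0,-1,-3],[0,0,0,-1]]

  row1 -= 2·row0 → [0,1,3,-1]
  row2 -= 2·row0 → [0,2,5,-5]
  row3 -= -3·row0 → [0,0,-2,-7]
  row2 -= 2·row1 → [0,0,-1,-3]
  row3 -= 0·row1 → [0,0,-2,-7]
  row3 -= 2·row2 → [0,0,0,-1]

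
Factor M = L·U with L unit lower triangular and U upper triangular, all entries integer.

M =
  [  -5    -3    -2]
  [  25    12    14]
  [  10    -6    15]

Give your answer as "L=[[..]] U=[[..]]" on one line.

  r1 -= -5·r0 → [0,-3,4]
  r2 -= -2·r0 → [0,-12,11]
  r2 -= 4·r1 → [0,0,-5]

L=[[1,0,0],[-5,1,0],[-2,4,1]] U=[[-5,-3,-2],[0,-3,4],[0,0,-5]]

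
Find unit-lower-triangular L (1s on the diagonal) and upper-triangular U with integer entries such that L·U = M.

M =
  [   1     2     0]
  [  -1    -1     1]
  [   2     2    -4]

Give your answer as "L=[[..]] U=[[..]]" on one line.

  r1 -= -1·r0 → [0,1,1]
  r2 -= 2·r0 → [0,-2,-4]
  r2 -= -2·r1 → [0,0,-2]

L=[[1,0,0],[-1,1,0],[2,-2,1]] U=[[1,2,0],[0,1,1],[0,0,-2]]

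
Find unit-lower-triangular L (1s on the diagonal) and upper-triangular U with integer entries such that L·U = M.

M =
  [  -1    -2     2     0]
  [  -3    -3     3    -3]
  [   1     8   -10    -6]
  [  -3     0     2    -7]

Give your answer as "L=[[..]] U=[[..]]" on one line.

  r1 -= 3·r0 → [0,3,-3,-3]
  r2 -= -1·r0 → [0,6,-8,-6]
  r3 -= 3·r0 → [0,6,-4,-7]
  r2 -= 2·r1 → [0,0,-2,0]
  r3 -= 2·r1 → [0,0,2,-1]
  r3 -= -1·r2 → [0,0,0,-1]

L=[[1,0,0,0],[3,1,0,0],[-1,2,1,0],[3,2,-1,1]] U=[[-1,-2,2,0],[0,3,-3,-3],[0,0,-2,0],[0,0,0,-1]]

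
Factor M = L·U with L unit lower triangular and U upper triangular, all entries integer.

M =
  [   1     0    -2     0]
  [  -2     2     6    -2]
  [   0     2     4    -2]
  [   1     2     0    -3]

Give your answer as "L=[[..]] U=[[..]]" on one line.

L=[[1,0,0,0],[-2,1,0,0],[0,1,1,0],[1,1,0,1]] U=[[1,0,-2,0],[0,2,2,-2],[0,0,2,0],[0,0,0,-1]]

  row1 -= -2·row0 → [0,2,2,-2]
  row2 -= 0·row0 → [0,2,4,-2]
  row3 -= 1·row0 → [0,2,2,-3]
  row2 -= 1·row1 → [0,0,2,0]
  row3 -= 1·row1 → [0,0,0,-1]
  row3 -= 0·row2 → [0,0,0,-1]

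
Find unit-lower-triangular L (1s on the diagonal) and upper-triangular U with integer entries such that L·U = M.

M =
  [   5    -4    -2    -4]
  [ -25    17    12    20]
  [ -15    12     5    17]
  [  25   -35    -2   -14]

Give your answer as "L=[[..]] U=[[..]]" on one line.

  r1 -= -5·r0 → [0,-3,2,0]
  r2 -= -3·r0 → [0,0,-1,5]
  r3 -= 5·r0 → [0,-15,8,6]
  r2 -= 0·r1 → [0,0,-1,5]
  r3 -= 5·r1 → [0,0,-2,6]
  r3 -= 2·r2 → [0,0,0,-4]

L=[[1,0,0,0],[-5,1,0,0],[-3,0,1,0],[5,5,2,1]] U=[[5,-4,-2,-4],[0,-3,2,0],[0,0,-1,5],[0,0,0,-4]]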